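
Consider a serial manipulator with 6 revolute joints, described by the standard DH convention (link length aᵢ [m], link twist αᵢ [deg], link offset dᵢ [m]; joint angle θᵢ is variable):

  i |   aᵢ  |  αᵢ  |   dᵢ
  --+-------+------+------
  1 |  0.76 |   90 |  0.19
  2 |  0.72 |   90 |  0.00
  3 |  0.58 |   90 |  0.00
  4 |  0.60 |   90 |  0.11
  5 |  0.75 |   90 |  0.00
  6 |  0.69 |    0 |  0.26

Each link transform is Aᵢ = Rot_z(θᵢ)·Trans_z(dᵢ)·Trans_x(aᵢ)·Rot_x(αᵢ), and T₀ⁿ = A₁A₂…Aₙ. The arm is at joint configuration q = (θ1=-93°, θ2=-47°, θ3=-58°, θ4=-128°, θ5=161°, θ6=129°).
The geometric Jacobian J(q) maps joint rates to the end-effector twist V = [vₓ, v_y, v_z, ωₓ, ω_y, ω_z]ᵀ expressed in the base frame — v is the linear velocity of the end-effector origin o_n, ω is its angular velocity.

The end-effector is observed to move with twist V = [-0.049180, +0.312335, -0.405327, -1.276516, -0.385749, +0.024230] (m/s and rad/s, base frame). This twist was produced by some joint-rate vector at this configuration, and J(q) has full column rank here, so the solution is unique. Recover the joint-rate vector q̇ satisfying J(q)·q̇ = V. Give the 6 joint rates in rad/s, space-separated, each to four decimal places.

o_n = [0.1257, -0.9457, -0.0387]
J₁: ẑ×o_n = [0.9457, 0.1257, -0.0000], ω = ẑ
J2: z=[-0.9986, 0.0523, 0.0000] o=[-0.0398, -0.7590, 0.1900] → [-0.0120, -0.2284, 0.1778, -0.9986, 0.0523, 0.0000]
J3: z=[0.0383, 0.7304, -0.6820] o=[-0.0655, -1.2493, -0.3366] → [0.4246, -0.1418, -0.1280, 0.0383, 0.7304, -0.6820]
J4: z=[0.5595, 0.5498, 0.6202] o=[0.4147, -1.4844, -0.5614] → [-0.0467, -0.4717, 0.4603, 0.5595, 0.5498, 0.6202]
J5: z=[-0.6289, 0.7690, -0.1145] o=[0.1523, -1.6195, -0.0275] → [0.0686, -0.0040, -0.4032, -0.6289, 0.7690, -0.1145]
J6: z=[0.3532, 0.4137, 0.8391] o=[0.6718, -1.2541, -0.4264] → [-0.0983, -0.5952, 0.3349, 0.3532, 0.4137, 0.8391]
q̇ = J⁺·V = [0.1350, 0.4910, -0.5560, -0.8350, 0.5330, 0.1060]

0.1350 0.4910 -0.5560 -0.8350 0.5330 0.1060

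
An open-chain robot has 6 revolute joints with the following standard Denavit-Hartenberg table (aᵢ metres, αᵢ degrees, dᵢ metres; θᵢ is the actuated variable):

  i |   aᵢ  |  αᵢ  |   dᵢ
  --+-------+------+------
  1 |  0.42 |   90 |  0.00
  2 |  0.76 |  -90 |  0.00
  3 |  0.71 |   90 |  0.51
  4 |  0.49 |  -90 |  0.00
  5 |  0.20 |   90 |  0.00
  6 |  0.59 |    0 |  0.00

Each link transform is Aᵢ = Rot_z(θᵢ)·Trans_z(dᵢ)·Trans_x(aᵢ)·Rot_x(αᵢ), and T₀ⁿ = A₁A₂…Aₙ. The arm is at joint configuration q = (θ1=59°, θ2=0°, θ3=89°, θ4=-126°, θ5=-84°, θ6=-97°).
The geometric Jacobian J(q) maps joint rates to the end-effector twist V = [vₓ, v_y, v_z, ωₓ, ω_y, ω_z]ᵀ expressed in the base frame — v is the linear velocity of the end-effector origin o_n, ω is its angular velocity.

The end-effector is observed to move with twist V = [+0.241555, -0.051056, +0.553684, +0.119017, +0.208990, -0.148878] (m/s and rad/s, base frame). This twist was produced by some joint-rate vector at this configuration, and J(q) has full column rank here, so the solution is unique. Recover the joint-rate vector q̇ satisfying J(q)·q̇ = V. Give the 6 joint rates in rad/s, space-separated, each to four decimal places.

-0.0450 0.8000 -0.5310 0.1400 0.4040 0.8260

o_n = [0.7258, 1.0879, 0.4470]
J₁: ẑ×o_n = [-1.0879, 0.7258, 0.0000], ω = ẑ
J2: z=[0.8572, -0.5150, 0.0000] o=[0.2163, 0.3600, 0.0000] → [-0.2302, -0.3831, 0.8863, 0.8572, -0.5150, 0.0000]
J3: z=[-0.0000, 0.0000, 1.0000] o=[0.6077, 1.0115, 0.0000] → [-0.0764, 0.1181, -0.0000, -0.0000, 0.0000, 1.0000]
J4: z=[0.5299, 0.8480, 0.0000] o=[0.0056, 1.3877, 0.5100] → [-0.0535, 0.0334, -0.7696, 0.5299, 0.8480, 0.0000]
J5: z=[-0.6861, 0.4287, -0.5878] o=[0.2499, 1.2351, 0.1136] → [0.0564, -0.0510, -0.1031, -0.6861, 0.4287, -0.5878]
J6: z=[-0.4403, 0.3984, 0.8046] o=[0.3657, 1.3972, 0.0967] → [0.3885, 0.4440, -0.0073, -0.4403, 0.3984, 0.8046]
q̇ = J⁺·V = [-0.0450, 0.8000, -0.5310, 0.1400, 0.4040, 0.8260]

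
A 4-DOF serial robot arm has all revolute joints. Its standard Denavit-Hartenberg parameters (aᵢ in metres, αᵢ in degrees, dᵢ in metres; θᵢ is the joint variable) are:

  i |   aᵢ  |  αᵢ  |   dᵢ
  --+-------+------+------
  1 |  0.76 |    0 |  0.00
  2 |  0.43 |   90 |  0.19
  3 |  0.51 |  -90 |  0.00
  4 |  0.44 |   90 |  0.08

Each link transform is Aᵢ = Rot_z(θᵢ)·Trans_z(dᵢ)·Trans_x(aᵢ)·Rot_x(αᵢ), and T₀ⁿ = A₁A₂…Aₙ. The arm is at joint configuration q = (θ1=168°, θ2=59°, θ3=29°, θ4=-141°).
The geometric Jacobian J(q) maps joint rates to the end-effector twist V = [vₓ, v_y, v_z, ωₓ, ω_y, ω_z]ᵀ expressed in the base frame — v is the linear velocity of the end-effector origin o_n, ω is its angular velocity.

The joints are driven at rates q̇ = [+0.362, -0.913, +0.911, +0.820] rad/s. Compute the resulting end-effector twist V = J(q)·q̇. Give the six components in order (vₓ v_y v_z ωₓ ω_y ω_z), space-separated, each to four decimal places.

-0.4164 0.1916 0.2087 -0.3951 0.9120 0.1662

o_n = [-1.3130, -0.0468, 0.3414]
J₁: ẑ×o_n = [0.0468, -1.3130, 0.0000], ω = ẑ
J2: z=[0.0000, 0.0000, 1.0000] o=[-0.7434, 0.1580, 0.0000] → [0.2048, -0.5696, 0.0000, 0.0000, 0.0000, 1.0000]
J3: z=[-0.7314, 0.6820, 0.0000] o=[-1.0367, -0.1565, 0.1900] → [0.1033, 0.1108, 0.1082, -0.7314, 0.6820, 0.0000]
J4: z=[0.3306, 0.3546, 0.8746] o=[-1.3409, -0.4827, 0.4373] → [-0.4153, 0.0561, 0.1342, 0.3306, 0.3546, 0.8746]
V = J·q̇ = [-0.4164, 0.1916, 0.2087, -0.3951, 0.9120, 0.1662]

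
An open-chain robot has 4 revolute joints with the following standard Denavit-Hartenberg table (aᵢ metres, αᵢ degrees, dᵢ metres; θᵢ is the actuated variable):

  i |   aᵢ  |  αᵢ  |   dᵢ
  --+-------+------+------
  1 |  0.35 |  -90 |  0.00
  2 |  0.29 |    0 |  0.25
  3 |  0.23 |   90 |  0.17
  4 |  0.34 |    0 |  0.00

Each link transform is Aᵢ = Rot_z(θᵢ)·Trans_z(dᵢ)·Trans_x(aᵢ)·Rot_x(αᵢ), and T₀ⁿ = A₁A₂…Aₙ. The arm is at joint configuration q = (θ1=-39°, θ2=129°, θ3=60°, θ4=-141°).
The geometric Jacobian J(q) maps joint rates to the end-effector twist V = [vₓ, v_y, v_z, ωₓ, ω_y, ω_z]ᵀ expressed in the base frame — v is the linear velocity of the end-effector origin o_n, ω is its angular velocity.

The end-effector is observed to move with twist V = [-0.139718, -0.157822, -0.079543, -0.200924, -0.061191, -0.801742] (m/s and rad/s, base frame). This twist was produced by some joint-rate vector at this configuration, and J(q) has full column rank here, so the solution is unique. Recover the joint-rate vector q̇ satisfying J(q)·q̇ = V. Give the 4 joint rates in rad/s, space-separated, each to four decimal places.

-0.0590 -0.6060 0.4320 0.7520

o_n = [0.2861, 0.0334, -0.2307]
J₁: ẑ×o_n = [-0.0334, 0.2861, 0.0000], ω = ẑ
J2: z=[0.6293, 0.7771, 0.0000] o=[0.2720, -0.2203, 0.0000] → [-0.1793, 0.1452, 0.1487, 0.6293, 0.7771, 0.0000]
J3: z=[0.6293, 0.7771, 0.0000] o=[0.2875, 0.0889, -0.2254] → [-0.0042, 0.0034, -0.0338, 0.6293, 0.7771, 0.0000]
J4: z=[-0.1216, 0.0984, -0.9877] o=[0.2179, 0.3640, -0.1894] → [-0.3305, -0.0723, 0.0335, -0.1216, 0.0984, -0.9877]
q̇ = J⁺·V = [-0.0590, -0.6060, 0.4320, 0.7520]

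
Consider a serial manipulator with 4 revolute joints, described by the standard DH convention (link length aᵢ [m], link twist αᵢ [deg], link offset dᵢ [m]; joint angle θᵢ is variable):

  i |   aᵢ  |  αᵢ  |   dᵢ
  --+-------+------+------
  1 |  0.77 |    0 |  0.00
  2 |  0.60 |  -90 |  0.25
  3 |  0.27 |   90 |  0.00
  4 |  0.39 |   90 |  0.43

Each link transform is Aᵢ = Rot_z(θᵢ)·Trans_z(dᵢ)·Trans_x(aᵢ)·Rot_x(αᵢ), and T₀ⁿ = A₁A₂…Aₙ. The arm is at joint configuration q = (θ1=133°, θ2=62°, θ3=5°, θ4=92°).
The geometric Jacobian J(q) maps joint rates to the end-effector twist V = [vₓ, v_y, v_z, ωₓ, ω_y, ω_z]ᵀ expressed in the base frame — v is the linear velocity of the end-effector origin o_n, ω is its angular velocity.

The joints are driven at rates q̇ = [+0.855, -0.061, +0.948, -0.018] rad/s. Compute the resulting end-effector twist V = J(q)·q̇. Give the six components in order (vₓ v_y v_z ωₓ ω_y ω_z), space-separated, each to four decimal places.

-0.3775 -1.1554 -0.2783 0.2469 -0.9153 0.7761

o_n = [-1.2867, -0.0444, 0.6560]
J₁: ẑ×o_n = [0.0444, -1.2867, 0.0000], ω = ẑ
J2: z=[0.0000, 0.0000, 1.0000] o=[-0.5251, 0.5631, 0.0000] → [0.6076, -0.7616, 0.0000, 0.0000, 0.0000, 1.0000]
J3: z=[0.2588, -0.9659, 0.0000] o=[-1.1047, 0.4079, 0.2500] → [-0.3922, -0.1051, -0.2929, 0.2588, -0.9659, 0.0000]
J4: z=[-0.0842, -0.0226, 0.9962] o=[-1.3645, 0.3382, 0.2265] → [0.3715, 0.1136, 0.0340, -0.0842, -0.0226, 0.9962]
V = J·q̇ = [-0.3775, -1.1554, -0.2783, 0.2469, -0.9153, 0.7761]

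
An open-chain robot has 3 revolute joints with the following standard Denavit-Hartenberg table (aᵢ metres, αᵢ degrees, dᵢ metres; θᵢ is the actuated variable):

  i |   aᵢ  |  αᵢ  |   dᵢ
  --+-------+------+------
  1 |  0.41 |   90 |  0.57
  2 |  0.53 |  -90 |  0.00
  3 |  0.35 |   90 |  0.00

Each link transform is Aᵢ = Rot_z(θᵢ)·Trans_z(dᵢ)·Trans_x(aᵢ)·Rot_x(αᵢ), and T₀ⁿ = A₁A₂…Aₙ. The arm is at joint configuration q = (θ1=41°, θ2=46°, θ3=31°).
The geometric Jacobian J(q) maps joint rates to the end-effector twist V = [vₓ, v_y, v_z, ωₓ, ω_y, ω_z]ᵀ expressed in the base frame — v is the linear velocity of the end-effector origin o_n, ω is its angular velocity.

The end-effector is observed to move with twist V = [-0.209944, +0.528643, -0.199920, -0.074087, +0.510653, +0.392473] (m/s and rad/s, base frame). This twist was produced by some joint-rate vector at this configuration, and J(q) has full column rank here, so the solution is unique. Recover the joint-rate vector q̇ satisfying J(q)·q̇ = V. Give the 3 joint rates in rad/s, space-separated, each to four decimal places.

0.6620 -0.4340 -0.3880

o_n = [0.6263, 0.7833, 1.1671]
J₁: ẑ×o_n = [-0.7833, 0.6263, 0.0000], ω = ẑ
J2: z=[0.6561, -0.7547, 0.0000] o=[0.3094, 0.2690, 0.5700] → [-0.4506, -0.3917, 0.5766, 0.6561, -0.7547, 0.0000]
J3: z=[-0.5429, -0.4719, 0.6947] o=[0.5873, 0.5105, 0.9513] → [-0.2913, 0.1443, -0.1297, -0.5429, -0.4719, 0.6947]
q̇ = J⁺·V = [0.6620, -0.4340, -0.3880]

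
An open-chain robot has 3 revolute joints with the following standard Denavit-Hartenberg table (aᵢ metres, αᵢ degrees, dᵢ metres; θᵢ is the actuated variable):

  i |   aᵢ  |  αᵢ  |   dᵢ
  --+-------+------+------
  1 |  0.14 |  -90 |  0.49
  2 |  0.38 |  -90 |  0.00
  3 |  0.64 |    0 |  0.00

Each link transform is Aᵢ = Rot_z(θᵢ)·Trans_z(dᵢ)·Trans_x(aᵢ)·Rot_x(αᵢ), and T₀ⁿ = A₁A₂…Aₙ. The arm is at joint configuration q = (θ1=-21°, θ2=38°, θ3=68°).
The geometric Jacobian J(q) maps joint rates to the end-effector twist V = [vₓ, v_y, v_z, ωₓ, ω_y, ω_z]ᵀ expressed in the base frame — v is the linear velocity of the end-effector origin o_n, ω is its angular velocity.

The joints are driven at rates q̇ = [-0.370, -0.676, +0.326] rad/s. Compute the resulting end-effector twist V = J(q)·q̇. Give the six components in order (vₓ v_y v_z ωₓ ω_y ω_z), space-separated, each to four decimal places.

-0.2178 -0.2491 0.4492 -0.4296 -0.5592 -0.6269

o_n = [0.3740, -0.7792, 0.1084]
J₁: ẑ×o_n = [0.7792, 0.3740, -0.0000], ω = ẑ
J2: z=[0.3584, 0.9336, 0.0000] o=[0.1307, -0.0502, 0.4900] → [-0.3562, 0.1367, -0.4884, 0.3584, 0.9336, 0.0000]
J3: z=[-0.5748, 0.2206, -0.7880] o=[0.4103, -0.1575, 0.2560] → [-0.5225, -0.0563, 0.3653, -0.5748, 0.2206, -0.7880]
V = J·q̇ = [-0.2178, -0.2491, 0.4492, -0.4296, -0.5592, -0.6269]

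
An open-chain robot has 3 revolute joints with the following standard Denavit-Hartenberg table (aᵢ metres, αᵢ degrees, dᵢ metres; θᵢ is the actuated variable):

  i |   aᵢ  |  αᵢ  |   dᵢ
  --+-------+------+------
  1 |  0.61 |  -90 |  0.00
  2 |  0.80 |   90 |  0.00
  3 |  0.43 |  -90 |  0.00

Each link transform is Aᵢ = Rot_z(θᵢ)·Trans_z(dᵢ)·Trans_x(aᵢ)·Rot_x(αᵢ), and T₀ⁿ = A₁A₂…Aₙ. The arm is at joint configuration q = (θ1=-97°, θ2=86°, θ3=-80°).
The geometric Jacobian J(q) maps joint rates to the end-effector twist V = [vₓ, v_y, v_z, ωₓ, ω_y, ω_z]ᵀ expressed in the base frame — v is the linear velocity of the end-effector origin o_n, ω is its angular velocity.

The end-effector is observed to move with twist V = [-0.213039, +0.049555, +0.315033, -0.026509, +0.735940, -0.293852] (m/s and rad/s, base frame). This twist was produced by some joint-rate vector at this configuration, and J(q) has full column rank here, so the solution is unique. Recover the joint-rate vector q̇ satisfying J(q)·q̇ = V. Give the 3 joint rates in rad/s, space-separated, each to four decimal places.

-0.2430 -0.1160 -0.7290

o_n = [-0.5021, -0.6144, -0.8725]
J₁: ẑ×o_n = [0.6144, -0.5021, 0.0000], ω = ẑ
J2: z=[0.9925, -0.1219, 0.0000] o=[-0.0743, -0.6055, 0.0000] → [0.1063, 0.8660, -0.0610, 0.9925, -0.1219, 0.0000]
J3: z=[-0.1216, -0.9901, 0.0698] o=[-0.0811, -0.6608, -0.7981] → [0.0705, -0.0384, -0.4224, -0.1216, -0.9901, 0.0698]
q̇ = J⁺·V = [-0.2430, -0.1160, -0.7290]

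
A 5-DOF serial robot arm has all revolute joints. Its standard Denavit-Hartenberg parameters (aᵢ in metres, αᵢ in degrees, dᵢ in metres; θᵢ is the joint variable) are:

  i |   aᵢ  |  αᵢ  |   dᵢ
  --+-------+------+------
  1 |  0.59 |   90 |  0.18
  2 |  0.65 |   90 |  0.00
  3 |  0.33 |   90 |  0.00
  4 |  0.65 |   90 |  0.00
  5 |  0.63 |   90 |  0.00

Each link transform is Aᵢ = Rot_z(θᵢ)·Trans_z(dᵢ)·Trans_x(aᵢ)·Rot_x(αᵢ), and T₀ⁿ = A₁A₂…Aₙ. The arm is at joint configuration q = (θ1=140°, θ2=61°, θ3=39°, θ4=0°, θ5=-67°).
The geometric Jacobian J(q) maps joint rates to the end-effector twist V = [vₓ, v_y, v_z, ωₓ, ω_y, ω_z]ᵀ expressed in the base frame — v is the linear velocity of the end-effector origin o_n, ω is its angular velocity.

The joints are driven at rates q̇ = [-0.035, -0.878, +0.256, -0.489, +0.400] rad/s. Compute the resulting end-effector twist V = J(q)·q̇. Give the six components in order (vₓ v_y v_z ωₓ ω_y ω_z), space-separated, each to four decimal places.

-0.2074 0.5156 -0.3763 -0.1093 -0.5583 -0.2343

o_n = [-0.1260, 1.7014, 1.2627]
J₁: ẑ×o_n = [-1.7014, -0.1260, 0.0000], ω = ẑ
J2: z=[0.6428, 0.7660, 0.0000] o=[-0.4520, 0.3792, 0.1800] → [0.8294, -0.6960, 0.6002, 0.6428, 0.7660, 0.0000]
J3: z=[-0.6700, 0.5622, -0.4848] o=[-0.6934, 0.5818, 0.7485] → [0.8319, 0.0695, -1.0691, -0.6700, 0.5622, -0.4848]
J4: z=[-0.7333, -0.3992, 0.5504] o=[-0.6551, 0.8208, 0.9728] → [-0.6004, 0.5038, -0.4345, -0.7333, -0.3992, 0.5504]
J5: z=[0.6700, -0.5622, 0.4848] o=[-0.5798, 1.2916, 1.4146] → [-0.1133, 0.3217, 0.5297, 0.6700, -0.5622, 0.4848]
V = J·q̇ = [-0.2074, 0.5156, -0.3763, -0.1093, -0.5583, -0.2343]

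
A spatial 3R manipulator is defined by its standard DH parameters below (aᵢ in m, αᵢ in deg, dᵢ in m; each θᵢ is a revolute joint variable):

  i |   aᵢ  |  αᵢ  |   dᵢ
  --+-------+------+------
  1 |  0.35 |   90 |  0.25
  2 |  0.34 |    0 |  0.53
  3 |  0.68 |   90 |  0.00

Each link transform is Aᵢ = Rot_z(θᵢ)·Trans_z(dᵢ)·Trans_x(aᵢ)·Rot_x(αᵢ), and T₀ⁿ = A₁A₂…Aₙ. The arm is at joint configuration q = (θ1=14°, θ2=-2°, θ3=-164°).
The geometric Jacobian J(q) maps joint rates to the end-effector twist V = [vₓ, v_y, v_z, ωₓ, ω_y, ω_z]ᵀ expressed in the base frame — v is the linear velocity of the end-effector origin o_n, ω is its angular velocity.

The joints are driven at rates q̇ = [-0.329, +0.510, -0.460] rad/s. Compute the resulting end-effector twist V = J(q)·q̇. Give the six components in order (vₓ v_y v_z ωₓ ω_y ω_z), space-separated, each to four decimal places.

o_n = [0.1573, -0.5070, 0.0736]
J₁: ẑ×o_n = [0.5070, 0.1573, -0.0000], ω = ẑ
J2: z=[0.2419, -0.9703, 0.0000] o=[0.3396, 0.0847, 0.2500] → [0.1711, 0.0427, -0.3200, 0.2419, -0.9703, 0.0000]
J3: z=[0.2419, -0.9703, 0.0000] o=[0.7975, -0.3474, 0.2381] → [0.1596, 0.0398, -0.6598, 0.2419, -0.9703, 0.0000]
V = J·q̇ = [-0.1530, -0.0483, 0.1403, 0.0121, -0.0485, -0.3290]

-0.1530 -0.0483 0.1403 0.0121 -0.0485 -0.3290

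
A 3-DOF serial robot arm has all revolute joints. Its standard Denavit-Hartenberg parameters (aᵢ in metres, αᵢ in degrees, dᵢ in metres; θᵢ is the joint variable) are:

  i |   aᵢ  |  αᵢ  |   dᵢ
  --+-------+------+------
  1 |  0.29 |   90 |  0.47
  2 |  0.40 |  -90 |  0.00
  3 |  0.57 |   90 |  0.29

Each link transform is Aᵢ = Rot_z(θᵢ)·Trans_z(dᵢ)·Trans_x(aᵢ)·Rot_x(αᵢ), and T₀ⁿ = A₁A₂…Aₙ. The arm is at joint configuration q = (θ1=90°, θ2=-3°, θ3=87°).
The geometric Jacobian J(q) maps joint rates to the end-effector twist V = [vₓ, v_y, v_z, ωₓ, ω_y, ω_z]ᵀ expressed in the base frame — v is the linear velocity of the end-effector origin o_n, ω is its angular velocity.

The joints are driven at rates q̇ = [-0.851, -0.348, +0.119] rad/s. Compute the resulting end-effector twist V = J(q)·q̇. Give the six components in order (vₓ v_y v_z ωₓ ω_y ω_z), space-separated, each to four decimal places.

0.6214 0.5097 -0.1511 -0.3480 0.0062 -0.7322

o_n = [-0.5692, 0.7344, 0.7371]
J₁: ẑ×o_n = [-0.7344, -0.5692, 0.0000], ω = ẑ
J2: z=[1.0000, -0.0000, 0.0000] o=[0.0000, 0.2900, 0.4700] → [-0.0000, -0.2671, 0.4444, 1.0000, -0.0000, 0.0000]
J3: z=[0.0000, 0.0523, 0.9986] o=[0.0000, 0.6895, 0.4491] → [-0.0298, -0.5684, 0.0298, 0.0000, 0.0523, 0.9986]
V = J·q̇ = [0.6214, 0.5097, -0.1511, -0.3480, 0.0062, -0.7322]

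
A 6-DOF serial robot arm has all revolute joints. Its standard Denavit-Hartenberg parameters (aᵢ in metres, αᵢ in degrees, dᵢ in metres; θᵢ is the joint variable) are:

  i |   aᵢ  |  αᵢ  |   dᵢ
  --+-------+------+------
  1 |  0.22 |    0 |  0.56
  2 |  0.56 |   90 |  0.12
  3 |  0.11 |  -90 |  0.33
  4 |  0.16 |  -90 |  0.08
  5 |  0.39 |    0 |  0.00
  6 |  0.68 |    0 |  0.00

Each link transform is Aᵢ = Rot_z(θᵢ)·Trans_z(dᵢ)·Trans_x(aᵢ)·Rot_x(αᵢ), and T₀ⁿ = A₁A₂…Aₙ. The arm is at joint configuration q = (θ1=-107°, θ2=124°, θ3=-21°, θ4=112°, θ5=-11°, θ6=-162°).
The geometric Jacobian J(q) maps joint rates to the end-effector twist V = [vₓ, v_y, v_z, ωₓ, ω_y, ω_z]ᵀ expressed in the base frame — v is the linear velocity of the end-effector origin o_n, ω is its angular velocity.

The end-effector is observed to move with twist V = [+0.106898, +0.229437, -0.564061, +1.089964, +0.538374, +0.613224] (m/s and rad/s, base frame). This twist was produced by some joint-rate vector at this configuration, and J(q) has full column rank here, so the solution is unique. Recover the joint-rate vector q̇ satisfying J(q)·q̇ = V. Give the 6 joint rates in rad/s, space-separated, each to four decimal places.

o_n = [0.8272, -0.4110, 0.8444]
J₁: ẑ×o_n = [0.4110, 0.8272, -0.0000], ω = ẑ
J2: z=[0.0000, 0.0000, 1.0000] o=[-0.0643, -0.2104, 0.5600] → [0.2006, 0.8915, -0.0000, 0.0000, 0.0000, 1.0000]
J3: z=[0.2924, -0.9563, 0.0000] o=[0.4712, -0.0467, 0.6800] → [-0.1572, -0.0481, 0.2339, 0.2924, -0.9563, 0.0000]
J4: z=[0.3427, 0.1048, 0.9336] o=[0.6659, -0.3322, 0.6406] → [0.0949, 0.0808, -0.0439, 0.3427, 0.1048, 0.9336]
J5: z=[-0.7183, -0.6113, 0.3323] o=[0.5964, -0.1983, 0.7367] → [0.0049, 0.1540, 0.2938, -0.7183, -0.6113, 0.3323]
J6: z=[-0.7183, -0.6113, 0.3323] o=[0.3901, 0.1098, 0.8576] → [0.1811, 0.1357, 0.6412, -0.7183, -0.6113, 0.3323]
q̇ = J⁺·V = [0.6380, -0.1930, 0.2320, 0.5870, -0.4040, -0.7390]

0.6380 -0.1930 0.2320 0.5870 -0.4040 -0.7390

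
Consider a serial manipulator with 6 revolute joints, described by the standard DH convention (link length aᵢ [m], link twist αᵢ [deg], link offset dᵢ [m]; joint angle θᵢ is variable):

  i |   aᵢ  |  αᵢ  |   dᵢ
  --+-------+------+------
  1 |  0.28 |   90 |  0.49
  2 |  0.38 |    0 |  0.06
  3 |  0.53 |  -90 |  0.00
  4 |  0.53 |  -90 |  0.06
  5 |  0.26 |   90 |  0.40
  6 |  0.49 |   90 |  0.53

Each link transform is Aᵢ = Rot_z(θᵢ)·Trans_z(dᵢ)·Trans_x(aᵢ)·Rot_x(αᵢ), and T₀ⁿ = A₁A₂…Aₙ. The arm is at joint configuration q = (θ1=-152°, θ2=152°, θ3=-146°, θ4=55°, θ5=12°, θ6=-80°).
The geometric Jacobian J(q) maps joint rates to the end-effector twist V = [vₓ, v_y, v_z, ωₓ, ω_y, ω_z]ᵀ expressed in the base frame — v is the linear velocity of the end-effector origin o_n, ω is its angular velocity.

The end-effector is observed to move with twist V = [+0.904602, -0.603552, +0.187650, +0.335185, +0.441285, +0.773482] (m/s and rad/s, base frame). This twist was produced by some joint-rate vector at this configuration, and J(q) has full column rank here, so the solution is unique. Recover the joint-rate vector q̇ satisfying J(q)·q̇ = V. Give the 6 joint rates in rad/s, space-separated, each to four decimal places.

0.6750 0.8530 -0.1560 -0.3180 0.6680 0.4790

o_n = [-0.5958, -1.1023, 1.2934]
J₁: ẑ×o_n = [1.1023, -0.5958, 0.0000], ω = ẑ
J2: z=[-0.4695, 0.8829, 0.0000] o=[-0.2472, -0.1315, 0.4900] → [0.7093, 0.3772, 0.7636, -0.4695, 0.8829, 0.0000]
J3: z=[-0.4695, 0.8829, 0.0000] o=[0.0209, 0.0790, 0.6684] → [0.5518, 0.2934, 1.0991, -0.4695, 0.8829, 0.0000]
J4: z=[0.0923, 0.0491, 0.9945] o=[-0.4445, -0.1684, 0.7238] → [0.9567, -0.2030, -0.0788, 0.0923, 0.0491, 0.9945]
J5: z=[0.9886, -0.1240, -0.0856] o=[-0.5021, -0.6907, 0.8152] → [-0.0945, -0.4647, -0.4185, 0.9886, -0.1240, -0.0856]
J6: z=[0.0655, -0.1581, 0.9853] o=[-0.1420, -0.9950, 0.7425] → [0.0186, -0.4833, -0.0788, 0.0655, -0.1581, 0.9853]
q̇ = J⁺·V = [0.6750, 0.8530, -0.1560, -0.3180, 0.6680, 0.4790]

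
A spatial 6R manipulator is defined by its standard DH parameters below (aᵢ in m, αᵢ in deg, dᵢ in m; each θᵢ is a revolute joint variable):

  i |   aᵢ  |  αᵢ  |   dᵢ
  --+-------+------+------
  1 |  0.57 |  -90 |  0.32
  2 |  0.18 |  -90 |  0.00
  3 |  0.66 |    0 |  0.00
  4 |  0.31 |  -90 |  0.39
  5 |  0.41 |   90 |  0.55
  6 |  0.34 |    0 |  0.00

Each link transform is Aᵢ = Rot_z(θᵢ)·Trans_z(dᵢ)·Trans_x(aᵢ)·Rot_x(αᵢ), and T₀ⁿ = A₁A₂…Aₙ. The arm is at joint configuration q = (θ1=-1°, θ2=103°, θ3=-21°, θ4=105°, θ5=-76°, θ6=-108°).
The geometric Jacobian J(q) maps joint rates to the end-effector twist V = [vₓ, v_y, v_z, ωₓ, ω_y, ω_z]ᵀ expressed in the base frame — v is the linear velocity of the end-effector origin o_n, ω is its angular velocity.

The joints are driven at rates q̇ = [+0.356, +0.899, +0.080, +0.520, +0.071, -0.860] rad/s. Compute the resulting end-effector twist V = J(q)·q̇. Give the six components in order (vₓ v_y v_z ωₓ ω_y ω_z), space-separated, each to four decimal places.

o_n = [-0.2386, -0.1647, -0.1209]
J₁: ẑ×o_n = [0.1647, -0.2386, 0.0000], ω = ẑ
J2: z=[0.0175, 0.9998, 0.0000] o=[0.5699, -0.0099, 0.3200] → [-0.4409, 0.0077, 0.8057, 0.0175, 0.9998, 0.0000]
J3: z=[-0.9742, 0.0170, 0.2250] o=[0.5294, -0.0092, 0.1446] → [0.0305, -0.4315, 0.1645, -0.9742, 0.0170, 0.2250]
J4: z=[-0.9742, 0.0170, 0.2250] o=[0.3950, 0.2297, -0.4558] → [0.0944, 0.1837, 0.3950, -0.9742, 0.0170, 0.2250]
J5: z=[0.2219, -0.1084, 0.9690] o=[0.0024, -0.0718, -0.3996] → [0.0598, -0.2953, -0.0467, 0.2219, -0.1084, 0.9690]
J6: z=[-0.1960, 0.9685, 0.1532] o=[-0.2672, -0.2233, 0.2128] → [-0.3322, -0.0610, -0.0392, -0.1960, 0.9685, 0.1532]
V = J·q̇ = [0.0037, 0.0145, 0.9733, -0.3845, 0.0684, 0.4280]

0.0037 0.0145 0.9733 -0.3845 0.0684 0.4280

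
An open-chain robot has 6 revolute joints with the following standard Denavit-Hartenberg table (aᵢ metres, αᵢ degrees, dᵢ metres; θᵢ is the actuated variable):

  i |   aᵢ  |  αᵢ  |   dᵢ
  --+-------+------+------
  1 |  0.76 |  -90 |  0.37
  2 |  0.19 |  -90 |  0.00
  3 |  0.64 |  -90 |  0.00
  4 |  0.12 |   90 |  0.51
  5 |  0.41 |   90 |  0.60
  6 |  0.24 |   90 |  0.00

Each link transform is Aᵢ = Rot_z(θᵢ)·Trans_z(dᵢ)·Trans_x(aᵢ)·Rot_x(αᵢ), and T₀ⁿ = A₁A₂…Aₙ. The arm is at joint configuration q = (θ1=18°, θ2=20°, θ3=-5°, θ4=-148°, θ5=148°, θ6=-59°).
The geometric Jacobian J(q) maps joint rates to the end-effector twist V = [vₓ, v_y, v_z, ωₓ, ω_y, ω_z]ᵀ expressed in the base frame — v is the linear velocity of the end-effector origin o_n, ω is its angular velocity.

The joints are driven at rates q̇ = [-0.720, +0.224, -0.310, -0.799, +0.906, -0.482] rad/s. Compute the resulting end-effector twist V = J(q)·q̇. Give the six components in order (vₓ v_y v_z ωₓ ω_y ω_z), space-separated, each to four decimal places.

o_n = [1.9801, -0.1217, 0.5182]
J₁: ẑ×o_n = [0.1217, 1.9801, -0.0000], ω = ẑ
J2: z=[-0.3090, 0.9511, 0.0000] o=[0.7228, 0.2349, 0.3700] → [0.1410, 0.0458, -1.0856, -0.3090, 0.9511, 0.0000]
J3: z=[-0.3253, -0.1057, -0.9397] o=[0.8926, 0.2900, 0.3050] → [-0.4094, -0.9526, 0.2489, -0.3253, -0.1057, -0.9397]
J4: z=[0.3857, -0.9221, -0.0298] o=[1.4452, 0.5282, 0.0870] → [-0.4171, -0.1823, 0.2426, 0.3857, -0.9221, -0.0298]
J5: z=[-0.1817, -0.1076, 0.9775] o=[1.5333, 0.0133, 0.0467] → [0.0812, 0.5224, 0.0726, -0.1817, -0.1076, 0.9775]
J6: z=[-0.1522, -0.9789, -0.1360] o=[1.8227, -0.1224, 0.6993] → [0.1774, -0.0490, 0.1540, -0.1522, -0.9789, -0.1360]
V = J·q̇ = [0.3922, -0.4776, -0.5227, -0.3678, 1.3570, 0.5463]

0.3922 -0.4776 -0.5227 -0.3678 1.3570 0.5463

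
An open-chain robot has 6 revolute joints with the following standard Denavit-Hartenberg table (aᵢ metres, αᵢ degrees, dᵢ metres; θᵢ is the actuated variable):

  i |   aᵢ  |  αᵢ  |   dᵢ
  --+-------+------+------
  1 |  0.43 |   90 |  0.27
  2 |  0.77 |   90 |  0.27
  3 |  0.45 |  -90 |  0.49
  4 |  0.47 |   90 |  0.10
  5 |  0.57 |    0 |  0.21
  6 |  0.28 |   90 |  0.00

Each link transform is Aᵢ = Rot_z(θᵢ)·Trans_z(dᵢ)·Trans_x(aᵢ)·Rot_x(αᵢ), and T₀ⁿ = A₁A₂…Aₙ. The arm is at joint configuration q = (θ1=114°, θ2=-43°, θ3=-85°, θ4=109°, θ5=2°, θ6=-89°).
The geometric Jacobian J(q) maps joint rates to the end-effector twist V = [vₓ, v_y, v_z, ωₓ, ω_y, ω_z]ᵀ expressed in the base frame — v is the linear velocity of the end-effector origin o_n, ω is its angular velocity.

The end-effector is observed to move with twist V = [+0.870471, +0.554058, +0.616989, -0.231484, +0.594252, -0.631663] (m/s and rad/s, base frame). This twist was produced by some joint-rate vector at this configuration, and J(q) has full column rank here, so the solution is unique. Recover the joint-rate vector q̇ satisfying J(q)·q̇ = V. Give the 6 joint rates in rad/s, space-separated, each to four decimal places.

-0.1400 0.7090 0.1820 0.7390 0.1740 0.6150

o_n = [-0.5680, 1.1576, 0.2559]
J₁: ẑ×o_n = [-1.1576, -0.5680, 0.0000], ω = ẑ
J2: z=[0.9135, 0.4067, 0.0000] o=[-0.1749, 0.3928, 0.2700] → [-0.0057, 0.0129, 0.8585, 0.9135, 0.4067, 0.0000]
J3: z=[0.2774, -0.6230, -0.7314] o=[-0.1573, 1.0171, -0.2551] → [-0.2157, 0.1586, -0.2169, 0.2774, -0.6230, -0.7314]
J4: z=[-0.2167, 0.7010, -0.6794] o=[-0.4426, 0.5557, -0.6403] → [1.0372, 0.2794, -0.0425, -0.2167, 0.7010, -0.6794]
J5: z=[-0.9753, -0.1252, 0.1819] o=[-0.4443, 0.9557, -0.3741] → [-0.1156, 0.5920, -0.2124, -0.9753, -0.1252, 0.1819]
J6: z=[-0.9753, -0.1252, 0.1819] o=[-0.6292, 1.3433, 0.0555] → [0.0087, 0.2066, 0.1888, -0.9753, -0.1252, 0.1819]
q̇ = J⁺·V = [-0.1400, 0.7090, 0.1820, 0.7390, 0.1740, 0.6150]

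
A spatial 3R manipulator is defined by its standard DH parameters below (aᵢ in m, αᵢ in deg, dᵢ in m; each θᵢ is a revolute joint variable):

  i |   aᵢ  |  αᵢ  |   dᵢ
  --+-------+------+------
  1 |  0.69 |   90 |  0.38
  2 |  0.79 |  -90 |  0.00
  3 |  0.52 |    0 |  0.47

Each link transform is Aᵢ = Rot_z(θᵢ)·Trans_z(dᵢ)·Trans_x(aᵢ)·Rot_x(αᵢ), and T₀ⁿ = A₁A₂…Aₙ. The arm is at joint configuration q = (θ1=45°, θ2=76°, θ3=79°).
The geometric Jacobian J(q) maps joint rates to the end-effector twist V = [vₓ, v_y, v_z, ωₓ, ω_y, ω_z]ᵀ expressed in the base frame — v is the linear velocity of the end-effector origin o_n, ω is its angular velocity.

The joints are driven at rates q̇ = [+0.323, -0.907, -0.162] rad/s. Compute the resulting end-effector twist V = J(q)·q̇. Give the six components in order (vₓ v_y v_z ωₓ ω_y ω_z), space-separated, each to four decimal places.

0.4326 0.6150 0.2987 -0.5302 0.7525 0.2838

o_n = [-0.0434, 0.6785, 1.3565]
J₁: ẑ×o_n = [-0.6785, -0.0434, 0.0000], ω = ẑ
J2: z=[0.7071, -0.7071, 0.0000] o=[0.4879, 0.4879, 0.3800] → [-0.6905, -0.6905, -0.2409, 0.7071, -0.7071, 0.0000]
J3: z=[-0.6861, -0.6861, 0.2419] o=[0.6230, 0.6230, 1.1465] → [-0.1575, -0.0172, -0.4953, -0.6861, -0.6861, 0.2419]
V = J·q̇ = [0.4326, 0.6150, 0.2987, -0.5302, 0.7525, 0.2838]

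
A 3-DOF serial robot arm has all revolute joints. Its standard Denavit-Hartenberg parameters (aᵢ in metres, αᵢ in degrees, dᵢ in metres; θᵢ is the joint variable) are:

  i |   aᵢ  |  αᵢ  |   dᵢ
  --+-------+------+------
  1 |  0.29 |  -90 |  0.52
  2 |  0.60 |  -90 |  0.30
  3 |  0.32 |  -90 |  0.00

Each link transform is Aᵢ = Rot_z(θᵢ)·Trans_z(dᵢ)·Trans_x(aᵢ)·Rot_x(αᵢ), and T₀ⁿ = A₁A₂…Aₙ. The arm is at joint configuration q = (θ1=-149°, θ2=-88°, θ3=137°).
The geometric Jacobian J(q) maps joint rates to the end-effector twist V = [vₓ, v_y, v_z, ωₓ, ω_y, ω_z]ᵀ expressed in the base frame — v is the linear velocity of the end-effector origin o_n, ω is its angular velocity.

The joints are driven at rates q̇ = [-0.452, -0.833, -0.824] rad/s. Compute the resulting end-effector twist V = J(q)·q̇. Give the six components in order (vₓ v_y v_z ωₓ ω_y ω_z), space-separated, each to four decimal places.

0.0543 0.4173 0.1904 0.2768 1.1382 -0.4232

o_n = [-0.2174, -0.2260, 0.8857]
J₁: ẑ×o_n = [0.2260, -0.2174, 0.0000], ω = ẑ
J2: z=[0.5150, -0.8572, 0.0000] o=[-0.2486, -0.1494, 0.5200] → [-0.3135, -0.1884, -0.0128, 0.5150, -0.8572, 0.0000]
J3: z=[-0.8566, -0.5147, -0.0349] o=[-0.1120, -0.4173, 1.1196] → [0.1271, -0.1967, -0.2181, -0.8566, -0.5147, -0.0349]
V = J·q̇ = [0.0543, 0.4173, 0.1904, 0.2768, 1.1382, -0.4232]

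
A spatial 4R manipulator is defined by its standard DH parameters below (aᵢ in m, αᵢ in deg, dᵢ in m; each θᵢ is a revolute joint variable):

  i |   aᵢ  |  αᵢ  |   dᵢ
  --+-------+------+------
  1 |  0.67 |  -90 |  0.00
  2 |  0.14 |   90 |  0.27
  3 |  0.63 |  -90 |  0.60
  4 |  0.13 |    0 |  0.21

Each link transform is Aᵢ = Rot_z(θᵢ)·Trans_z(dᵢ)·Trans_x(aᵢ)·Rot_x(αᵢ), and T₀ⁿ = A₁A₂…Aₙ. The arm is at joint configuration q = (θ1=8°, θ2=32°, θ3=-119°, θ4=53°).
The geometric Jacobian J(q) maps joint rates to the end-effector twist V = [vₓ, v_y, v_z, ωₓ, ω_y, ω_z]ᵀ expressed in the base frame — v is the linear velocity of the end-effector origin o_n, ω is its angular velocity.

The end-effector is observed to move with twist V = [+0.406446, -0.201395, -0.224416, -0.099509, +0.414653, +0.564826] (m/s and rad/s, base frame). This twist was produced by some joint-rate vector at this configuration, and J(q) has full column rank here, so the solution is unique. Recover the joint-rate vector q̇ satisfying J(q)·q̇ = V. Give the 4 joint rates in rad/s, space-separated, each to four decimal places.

o_n = [0.9701, -0.3193, 0.4312]
J₁: ẑ×o_n = [0.3193, 0.9701, -0.0000], ω = ẑ
J2: z=[-0.1392, 0.9903, 0.0000] o=[0.6635, 0.0932, 0.0000] → [0.4270, 0.0600, -0.2462, -0.1392, 0.9903, 0.0000]
J3: z=[0.5248, 0.0738, 0.8480] o=[0.7435, 0.3771, -0.0742] → [0.6279, -0.0730, -0.3822, 0.5248, 0.0738, 0.8480]
J4: z=[0.8020, -0.3769, -0.4635] o=[0.8785, -0.1603, 0.5965] → [-0.0114, 0.0901, -0.0930, 0.8020, -0.3769, -0.4635]
q̇ = J⁺·V = [-0.1340, 0.2000, 0.5710, -0.4630]

-0.1340 0.2000 0.5710 -0.4630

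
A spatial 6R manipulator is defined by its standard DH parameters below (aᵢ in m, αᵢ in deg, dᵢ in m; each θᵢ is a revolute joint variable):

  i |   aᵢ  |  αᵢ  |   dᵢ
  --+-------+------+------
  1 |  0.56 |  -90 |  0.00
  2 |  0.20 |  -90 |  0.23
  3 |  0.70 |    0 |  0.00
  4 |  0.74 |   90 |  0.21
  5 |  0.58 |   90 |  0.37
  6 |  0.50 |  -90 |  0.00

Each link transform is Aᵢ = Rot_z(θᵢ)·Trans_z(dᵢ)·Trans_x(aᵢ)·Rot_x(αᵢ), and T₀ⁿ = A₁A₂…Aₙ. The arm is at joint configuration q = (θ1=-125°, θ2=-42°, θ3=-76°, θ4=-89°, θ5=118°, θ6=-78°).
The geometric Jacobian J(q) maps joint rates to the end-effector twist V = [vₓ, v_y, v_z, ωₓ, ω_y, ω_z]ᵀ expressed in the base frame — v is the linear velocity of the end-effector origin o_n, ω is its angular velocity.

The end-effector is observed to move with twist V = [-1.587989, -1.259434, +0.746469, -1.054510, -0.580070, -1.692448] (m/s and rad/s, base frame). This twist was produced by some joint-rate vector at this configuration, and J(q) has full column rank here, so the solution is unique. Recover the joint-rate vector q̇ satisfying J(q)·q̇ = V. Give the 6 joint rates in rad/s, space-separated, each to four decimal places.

o_n = [0.2961, -1.5518, -0.6078]
J₁: ẑ×o_n = [1.5518, 0.2961, -0.0000], ω = ẑ
J2: z=[0.8192, -0.5736, 0.0000] o=[-0.3212, -0.4587, 0.0000] → [0.3486, 0.4979, -0.5413, 0.8192, -0.5736, 0.0000]
J3: z=[-0.3838, -0.5481, -0.7431] o=[-0.2180, -0.7124, 0.1338] → [-0.2173, -0.6668, 0.6040, -0.3838, -0.5481, -0.7431]
J4: z=[-0.3838, -0.5481, -0.7431] o=[0.2661, -1.2051, 0.2471] → [0.2110, -0.3504, 0.1495, -0.3838, -0.5481, -0.7431]
J5: z=[-0.6809, 0.7116, -0.1732] o=[0.6471, -0.9949, -0.3872] → [-0.2534, -0.0894, 0.6289, -0.6809, 0.7116, -0.1732]
J6: z=[0.3705, 0.1308, -0.9196] o=[0.0288, -1.1320, -0.6559] → [-0.3797, -0.2636, -0.1905, 0.3705, 0.1308, -0.9196]
q̇ = J⁺·V = [-0.9920, -0.8050, 0.5970, 0.7800, -0.3510, -0.2850]

-0.9920 -0.8050 0.5970 0.7800 -0.3510 -0.2850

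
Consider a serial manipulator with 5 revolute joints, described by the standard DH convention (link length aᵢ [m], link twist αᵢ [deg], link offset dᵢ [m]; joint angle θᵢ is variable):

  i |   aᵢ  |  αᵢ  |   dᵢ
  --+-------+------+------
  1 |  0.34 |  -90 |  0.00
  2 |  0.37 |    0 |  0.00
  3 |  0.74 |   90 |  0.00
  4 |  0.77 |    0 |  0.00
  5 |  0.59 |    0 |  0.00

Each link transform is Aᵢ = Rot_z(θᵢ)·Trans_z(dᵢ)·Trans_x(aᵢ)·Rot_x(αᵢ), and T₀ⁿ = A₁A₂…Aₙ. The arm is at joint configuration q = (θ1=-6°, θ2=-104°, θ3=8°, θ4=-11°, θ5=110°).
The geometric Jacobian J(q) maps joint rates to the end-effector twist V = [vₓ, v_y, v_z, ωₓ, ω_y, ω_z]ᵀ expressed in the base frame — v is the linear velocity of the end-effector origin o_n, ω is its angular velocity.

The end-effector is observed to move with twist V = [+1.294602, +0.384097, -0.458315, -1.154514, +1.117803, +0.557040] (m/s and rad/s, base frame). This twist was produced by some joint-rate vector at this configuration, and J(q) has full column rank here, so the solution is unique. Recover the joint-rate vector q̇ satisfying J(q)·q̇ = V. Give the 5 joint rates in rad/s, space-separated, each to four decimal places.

0.6900 0.2750 0.7160 0.7450 0.5270

o_n = [0.1488, 0.4226, 1.7549]
J₁: ẑ×o_n = [-0.4226, 0.1488, 0.0000], ω = ẑ
J2: z=[0.1045, 0.9945, 0.0000] o=[0.3381, -0.0355, 0.0000] → [1.7453, -0.1834, 0.2362, 0.1045, 0.9945, 0.0000]
J3: z=[0.1045, 0.9945, 0.0000] o=[0.2491, -0.0262, 0.3590] → [1.3882, -0.1459, 0.1467, 0.1045, 0.9945, 0.0000]
J4: z=[-0.9891, 0.1040, -0.1045] o=[0.1722, -0.0181, 1.0950] → [0.1147, 0.6552, -0.4334, -0.9891, 0.1040, -0.1045]
J5: z=[-0.9891, 0.1040, -0.1045] o=[0.0783, -0.1560, 1.8467] → [0.0509, -0.0982, -0.5795, -0.9891, 0.1040, -0.1045]
q̇ = J⁺·V = [0.6900, 0.2750, 0.7160, 0.7450, 0.5270]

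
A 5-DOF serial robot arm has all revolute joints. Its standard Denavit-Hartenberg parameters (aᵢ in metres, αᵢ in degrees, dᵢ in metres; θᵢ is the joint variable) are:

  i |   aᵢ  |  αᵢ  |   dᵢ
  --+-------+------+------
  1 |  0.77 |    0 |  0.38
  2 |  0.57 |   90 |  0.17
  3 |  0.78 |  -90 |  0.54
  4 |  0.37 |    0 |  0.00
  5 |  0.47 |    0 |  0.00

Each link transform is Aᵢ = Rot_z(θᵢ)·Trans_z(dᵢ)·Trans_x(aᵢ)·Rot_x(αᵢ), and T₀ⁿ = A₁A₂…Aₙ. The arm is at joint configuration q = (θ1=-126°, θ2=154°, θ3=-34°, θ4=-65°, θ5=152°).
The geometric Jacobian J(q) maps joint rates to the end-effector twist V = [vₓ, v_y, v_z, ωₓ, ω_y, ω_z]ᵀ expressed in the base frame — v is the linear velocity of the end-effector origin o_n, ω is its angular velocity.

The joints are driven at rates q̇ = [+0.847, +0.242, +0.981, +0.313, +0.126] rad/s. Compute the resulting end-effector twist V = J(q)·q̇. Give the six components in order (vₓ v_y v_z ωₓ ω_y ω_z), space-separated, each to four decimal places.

o_n = [0.9447, -0.3398, 0.0126]
J₁: ẑ×o_n = [0.3398, 0.9447, -0.0000], ω = ẑ
J2: z=[0.0000, 0.0000, 1.0000] o=[-0.4526, -0.6229, 0.3800] → [-0.2832, 1.3973, 0.0000, 0.0000, 0.0000, 1.0000]
J3: z=[0.4695, -0.8829, 0.0000] o=[0.0507, -0.3553, 0.5500] → [0.4745, 0.2523, 0.7967, 0.4695, -0.8829, 0.0000]
J4: z=[0.4937, 0.2625, 0.8290] o=[0.8752, -0.5286, 0.1138] → [-0.1831, 0.1076, 0.0749, 0.4937, 0.2625, 0.8290]
J5: z=[0.4937, 0.2625, 0.8290] o=[1.1470, -0.7638, 0.0264] → [-0.3551, -0.1610, 0.2625, 0.4937, 0.2625, 0.8290]
V = J·q̇ = [0.5827, 1.3992, 0.8381, 0.6773, -0.7509, 1.4529]

0.5827 1.3992 0.8381 0.6773 -0.7509 1.4529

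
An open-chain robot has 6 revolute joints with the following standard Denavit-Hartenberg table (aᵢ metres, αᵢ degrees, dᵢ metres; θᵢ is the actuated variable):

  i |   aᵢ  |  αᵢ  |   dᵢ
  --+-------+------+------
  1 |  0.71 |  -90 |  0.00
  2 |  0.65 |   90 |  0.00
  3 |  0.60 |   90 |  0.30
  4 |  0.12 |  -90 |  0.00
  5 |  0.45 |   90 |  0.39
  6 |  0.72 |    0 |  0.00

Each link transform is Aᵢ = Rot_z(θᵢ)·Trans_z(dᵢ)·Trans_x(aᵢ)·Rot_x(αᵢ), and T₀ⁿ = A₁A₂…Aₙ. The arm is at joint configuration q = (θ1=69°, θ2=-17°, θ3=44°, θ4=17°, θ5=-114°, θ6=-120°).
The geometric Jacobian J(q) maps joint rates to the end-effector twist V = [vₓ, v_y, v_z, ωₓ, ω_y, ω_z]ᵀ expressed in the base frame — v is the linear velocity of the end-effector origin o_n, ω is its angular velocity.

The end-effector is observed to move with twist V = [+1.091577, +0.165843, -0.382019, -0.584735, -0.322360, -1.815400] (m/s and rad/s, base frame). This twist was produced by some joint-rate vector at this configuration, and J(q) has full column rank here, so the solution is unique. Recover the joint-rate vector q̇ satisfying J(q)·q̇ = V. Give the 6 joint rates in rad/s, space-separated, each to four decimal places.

-0.0300 0.0660 -0.6730 -0.6470 -0.7080 0.7790

o_n = [0.2407, 1.9120, 0.4607]
J₁: ẑ×o_n = [-1.9120, 0.2407, 0.0000], ω = ẑ
J2: z=[-0.9336, 0.3584, 0.0000] o=[0.2544, 0.6628, 0.0000] → [0.1651, 0.4301, -1.1612, -0.9336, 0.3584, 0.0000]
J3: z=[-0.1048, -0.2730, 0.9563] o=[0.4772, 1.2432, 0.1900] → [-0.7135, -0.1978, -0.1346, -0.1048, -0.2730, 0.9563]
J4: z=[0.9096, 0.3624, 0.2031] o=[0.2046, 1.6960, 0.6031] → [-0.0955, 0.1369, 0.1834, 0.9096, 0.3624, 0.2031]
J5: z=[0.0173, -0.5216, 0.8530] o=[0.1548, 1.7887, 0.6608] → [-0.0008, 0.0768, 0.0470, 0.0173, -0.5216, 0.8530]
J6: z=[0.0092, -0.8530, -0.5218] o=[0.6114, 1.5928, 0.9890] → [0.6172, 0.1983, -0.3133, 0.0092, -0.8530, -0.5218]
q̇ = J⁺·V = [-0.0300, 0.0660, -0.6730, -0.6470, -0.7080, 0.7790]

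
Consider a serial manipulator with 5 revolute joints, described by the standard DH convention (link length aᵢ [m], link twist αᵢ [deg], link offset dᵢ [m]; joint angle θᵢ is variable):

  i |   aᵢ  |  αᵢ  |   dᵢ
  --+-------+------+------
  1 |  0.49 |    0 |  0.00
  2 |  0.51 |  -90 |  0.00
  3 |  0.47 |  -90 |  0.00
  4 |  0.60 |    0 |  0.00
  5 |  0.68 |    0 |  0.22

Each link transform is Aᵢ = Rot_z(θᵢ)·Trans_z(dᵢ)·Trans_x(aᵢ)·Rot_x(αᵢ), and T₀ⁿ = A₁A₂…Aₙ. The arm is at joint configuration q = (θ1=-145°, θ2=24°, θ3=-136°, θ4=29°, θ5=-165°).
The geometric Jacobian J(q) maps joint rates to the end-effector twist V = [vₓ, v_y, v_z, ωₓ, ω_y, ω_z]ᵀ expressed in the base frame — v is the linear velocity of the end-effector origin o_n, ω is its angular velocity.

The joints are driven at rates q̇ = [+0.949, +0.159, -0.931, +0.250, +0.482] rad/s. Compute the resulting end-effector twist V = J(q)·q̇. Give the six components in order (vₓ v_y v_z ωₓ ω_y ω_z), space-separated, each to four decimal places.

1.1943 0.0789 -0.0067 -1.0599 0.0436 1.6346

o_n = [-0.3999, -0.6309, 0.5095]
J₁: ẑ×o_n = [0.6309, -0.3999, 0.0000], ω = ẑ
J2: z=[0.0000, 0.0000, 1.0000] o=[-0.4014, -0.2811, 0.0000] → [0.3499, 0.0015, -0.0000, 0.0000, 0.0000, 1.0000]
J3: z=[0.8572, -0.5150, 0.0000] o=[-0.6641, -0.7182, 0.0000] → [-0.2624, -0.4367, 0.2109, 0.8572, -0.5150, 0.0000]
J4: z=[-0.3578, -0.5954, 0.7193] o=[-0.4899, -0.4284, 0.3265] → [0.0367, 0.1302, 0.1261, -0.3578, -0.5954, 0.7193]
J5: z=[-0.3578, -0.5954, 0.7193] o=[-0.5448, 0.0450, 0.6910] → [0.5943, 0.0393, 0.3281, -0.3578, -0.5954, 0.7193]
V = J·q̇ = [1.1943, 0.0789, -0.0067, -1.0599, 0.0436, 1.6346]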